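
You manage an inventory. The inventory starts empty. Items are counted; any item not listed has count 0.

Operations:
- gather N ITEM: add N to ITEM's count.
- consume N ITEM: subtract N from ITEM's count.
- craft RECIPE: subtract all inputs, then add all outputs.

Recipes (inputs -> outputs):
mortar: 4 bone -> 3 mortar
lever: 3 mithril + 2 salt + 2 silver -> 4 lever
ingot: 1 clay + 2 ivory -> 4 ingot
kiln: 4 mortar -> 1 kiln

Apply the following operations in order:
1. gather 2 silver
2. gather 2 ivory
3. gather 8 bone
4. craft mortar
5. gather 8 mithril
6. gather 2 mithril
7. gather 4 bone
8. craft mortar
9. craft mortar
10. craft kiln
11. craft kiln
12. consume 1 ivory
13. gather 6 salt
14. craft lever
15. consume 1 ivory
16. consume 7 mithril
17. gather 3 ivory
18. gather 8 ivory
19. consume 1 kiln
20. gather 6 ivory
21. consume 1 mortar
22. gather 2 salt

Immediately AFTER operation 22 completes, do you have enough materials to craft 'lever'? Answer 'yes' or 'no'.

After 1 (gather 2 silver): silver=2
After 2 (gather 2 ivory): ivory=2 silver=2
After 3 (gather 8 bone): bone=8 ivory=2 silver=2
After 4 (craft mortar): bone=4 ivory=2 mortar=3 silver=2
After 5 (gather 8 mithril): bone=4 ivory=2 mithril=8 mortar=3 silver=2
After 6 (gather 2 mithril): bone=4 ivory=2 mithril=10 mortar=3 silver=2
After 7 (gather 4 bone): bone=8 ivory=2 mithril=10 mortar=3 silver=2
After 8 (craft mortar): bone=4 ivory=2 mithril=10 mortar=6 silver=2
After 9 (craft mortar): ivory=2 mithril=10 mortar=9 silver=2
After 10 (craft kiln): ivory=2 kiln=1 mithril=10 mortar=5 silver=2
After 11 (craft kiln): ivory=2 kiln=2 mithril=10 mortar=1 silver=2
After 12 (consume 1 ivory): ivory=1 kiln=2 mithril=10 mortar=1 silver=2
After 13 (gather 6 salt): ivory=1 kiln=2 mithril=10 mortar=1 salt=6 silver=2
After 14 (craft lever): ivory=1 kiln=2 lever=4 mithril=7 mortar=1 salt=4
After 15 (consume 1 ivory): kiln=2 lever=4 mithril=7 mortar=1 salt=4
After 16 (consume 7 mithril): kiln=2 lever=4 mortar=1 salt=4
After 17 (gather 3 ivory): ivory=3 kiln=2 lever=4 mortar=1 salt=4
After 18 (gather 8 ivory): ivory=11 kiln=2 lever=4 mortar=1 salt=4
After 19 (consume 1 kiln): ivory=11 kiln=1 lever=4 mortar=1 salt=4
After 20 (gather 6 ivory): ivory=17 kiln=1 lever=4 mortar=1 salt=4
After 21 (consume 1 mortar): ivory=17 kiln=1 lever=4 salt=4
After 22 (gather 2 salt): ivory=17 kiln=1 lever=4 salt=6

Answer: no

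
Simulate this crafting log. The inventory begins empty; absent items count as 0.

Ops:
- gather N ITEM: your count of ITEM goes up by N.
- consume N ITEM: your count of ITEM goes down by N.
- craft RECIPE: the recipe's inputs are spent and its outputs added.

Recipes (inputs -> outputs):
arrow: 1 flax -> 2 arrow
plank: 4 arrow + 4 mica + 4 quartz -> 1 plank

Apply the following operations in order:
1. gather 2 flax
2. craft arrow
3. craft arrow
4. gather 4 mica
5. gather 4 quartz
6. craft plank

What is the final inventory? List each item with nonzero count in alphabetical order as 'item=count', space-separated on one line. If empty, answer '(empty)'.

Answer: plank=1

Derivation:
After 1 (gather 2 flax): flax=2
After 2 (craft arrow): arrow=2 flax=1
After 3 (craft arrow): arrow=4
After 4 (gather 4 mica): arrow=4 mica=4
After 5 (gather 4 quartz): arrow=4 mica=4 quartz=4
After 6 (craft plank): plank=1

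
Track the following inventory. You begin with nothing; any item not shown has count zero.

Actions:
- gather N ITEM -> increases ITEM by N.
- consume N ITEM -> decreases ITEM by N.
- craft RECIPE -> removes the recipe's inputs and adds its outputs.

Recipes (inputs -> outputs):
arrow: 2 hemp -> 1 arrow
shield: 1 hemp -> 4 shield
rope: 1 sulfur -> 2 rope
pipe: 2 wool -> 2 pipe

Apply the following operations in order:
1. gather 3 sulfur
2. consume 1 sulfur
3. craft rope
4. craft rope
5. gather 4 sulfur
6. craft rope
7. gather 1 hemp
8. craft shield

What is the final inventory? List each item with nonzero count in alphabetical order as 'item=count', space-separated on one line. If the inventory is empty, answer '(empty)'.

After 1 (gather 3 sulfur): sulfur=3
After 2 (consume 1 sulfur): sulfur=2
After 3 (craft rope): rope=2 sulfur=1
After 4 (craft rope): rope=4
After 5 (gather 4 sulfur): rope=4 sulfur=4
After 6 (craft rope): rope=6 sulfur=3
After 7 (gather 1 hemp): hemp=1 rope=6 sulfur=3
After 8 (craft shield): rope=6 shield=4 sulfur=3

Answer: rope=6 shield=4 sulfur=3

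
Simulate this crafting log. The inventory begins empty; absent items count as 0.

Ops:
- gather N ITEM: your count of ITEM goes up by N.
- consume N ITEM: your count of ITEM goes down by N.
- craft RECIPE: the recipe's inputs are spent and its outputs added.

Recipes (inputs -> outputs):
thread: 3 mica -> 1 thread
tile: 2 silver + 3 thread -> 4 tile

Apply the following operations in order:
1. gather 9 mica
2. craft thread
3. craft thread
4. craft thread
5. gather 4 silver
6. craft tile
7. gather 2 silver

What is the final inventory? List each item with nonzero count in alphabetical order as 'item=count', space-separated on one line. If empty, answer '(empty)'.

Answer: silver=4 tile=4

Derivation:
After 1 (gather 9 mica): mica=9
After 2 (craft thread): mica=6 thread=1
After 3 (craft thread): mica=3 thread=2
After 4 (craft thread): thread=3
After 5 (gather 4 silver): silver=4 thread=3
After 6 (craft tile): silver=2 tile=4
After 7 (gather 2 silver): silver=4 tile=4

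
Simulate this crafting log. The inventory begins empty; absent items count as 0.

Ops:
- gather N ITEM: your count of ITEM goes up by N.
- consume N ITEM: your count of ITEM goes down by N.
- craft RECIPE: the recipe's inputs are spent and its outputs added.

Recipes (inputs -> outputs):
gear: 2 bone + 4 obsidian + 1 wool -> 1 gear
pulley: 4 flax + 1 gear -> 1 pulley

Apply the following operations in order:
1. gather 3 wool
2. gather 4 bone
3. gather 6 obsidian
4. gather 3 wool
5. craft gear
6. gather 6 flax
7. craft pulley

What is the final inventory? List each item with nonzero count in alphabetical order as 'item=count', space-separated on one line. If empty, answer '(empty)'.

Answer: bone=2 flax=2 obsidian=2 pulley=1 wool=5

Derivation:
After 1 (gather 3 wool): wool=3
After 2 (gather 4 bone): bone=4 wool=3
After 3 (gather 6 obsidian): bone=4 obsidian=6 wool=3
After 4 (gather 3 wool): bone=4 obsidian=6 wool=6
After 5 (craft gear): bone=2 gear=1 obsidian=2 wool=5
After 6 (gather 6 flax): bone=2 flax=6 gear=1 obsidian=2 wool=5
After 7 (craft pulley): bone=2 flax=2 obsidian=2 pulley=1 wool=5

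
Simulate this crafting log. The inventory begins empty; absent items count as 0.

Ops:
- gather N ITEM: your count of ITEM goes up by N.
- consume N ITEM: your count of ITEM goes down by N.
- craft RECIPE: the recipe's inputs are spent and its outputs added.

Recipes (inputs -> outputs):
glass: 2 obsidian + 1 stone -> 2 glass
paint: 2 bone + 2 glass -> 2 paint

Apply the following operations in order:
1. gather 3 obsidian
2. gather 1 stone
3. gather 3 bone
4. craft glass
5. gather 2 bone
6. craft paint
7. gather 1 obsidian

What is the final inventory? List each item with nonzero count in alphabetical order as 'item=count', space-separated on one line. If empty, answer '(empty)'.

Answer: bone=3 obsidian=2 paint=2

Derivation:
After 1 (gather 3 obsidian): obsidian=3
After 2 (gather 1 stone): obsidian=3 stone=1
After 3 (gather 3 bone): bone=3 obsidian=3 stone=1
After 4 (craft glass): bone=3 glass=2 obsidian=1
After 5 (gather 2 bone): bone=5 glass=2 obsidian=1
After 6 (craft paint): bone=3 obsidian=1 paint=2
After 7 (gather 1 obsidian): bone=3 obsidian=2 paint=2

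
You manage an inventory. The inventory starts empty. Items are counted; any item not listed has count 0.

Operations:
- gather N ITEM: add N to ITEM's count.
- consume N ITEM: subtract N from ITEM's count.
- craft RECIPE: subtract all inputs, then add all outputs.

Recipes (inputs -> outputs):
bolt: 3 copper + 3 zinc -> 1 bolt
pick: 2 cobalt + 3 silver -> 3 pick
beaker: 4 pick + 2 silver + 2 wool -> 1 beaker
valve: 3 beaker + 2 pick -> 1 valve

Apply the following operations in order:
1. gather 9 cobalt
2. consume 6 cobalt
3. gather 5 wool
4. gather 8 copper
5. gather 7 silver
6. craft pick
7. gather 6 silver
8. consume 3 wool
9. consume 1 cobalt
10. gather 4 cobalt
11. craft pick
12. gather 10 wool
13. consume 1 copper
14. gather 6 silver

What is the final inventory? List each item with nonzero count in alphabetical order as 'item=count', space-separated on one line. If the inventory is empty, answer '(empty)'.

Answer: cobalt=2 copper=7 pick=6 silver=13 wool=12

Derivation:
After 1 (gather 9 cobalt): cobalt=9
After 2 (consume 6 cobalt): cobalt=3
After 3 (gather 5 wool): cobalt=3 wool=5
After 4 (gather 8 copper): cobalt=3 copper=8 wool=5
After 5 (gather 7 silver): cobalt=3 copper=8 silver=7 wool=5
After 6 (craft pick): cobalt=1 copper=8 pick=3 silver=4 wool=5
After 7 (gather 6 silver): cobalt=1 copper=8 pick=3 silver=10 wool=5
After 8 (consume 3 wool): cobalt=1 copper=8 pick=3 silver=10 wool=2
After 9 (consume 1 cobalt): copper=8 pick=3 silver=10 wool=2
After 10 (gather 4 cobalt): cobalt=4 copper=8 pick=3 silver=10 wool=2
After 11 (craft pick): cobalt=2 copper=8 pick=6 silver=7 wool=2
After 12 (gather 10 wool): cobalt=2 copper=8 pick=6 silver=7 wool=12
After 13 (consume 1 copper): cobalt=2 copper=7 pick=6 silver=7 wool=12
After 14 (gather 6 silver): cobalt=2 copper=7 pick=6 silver=13 wool=12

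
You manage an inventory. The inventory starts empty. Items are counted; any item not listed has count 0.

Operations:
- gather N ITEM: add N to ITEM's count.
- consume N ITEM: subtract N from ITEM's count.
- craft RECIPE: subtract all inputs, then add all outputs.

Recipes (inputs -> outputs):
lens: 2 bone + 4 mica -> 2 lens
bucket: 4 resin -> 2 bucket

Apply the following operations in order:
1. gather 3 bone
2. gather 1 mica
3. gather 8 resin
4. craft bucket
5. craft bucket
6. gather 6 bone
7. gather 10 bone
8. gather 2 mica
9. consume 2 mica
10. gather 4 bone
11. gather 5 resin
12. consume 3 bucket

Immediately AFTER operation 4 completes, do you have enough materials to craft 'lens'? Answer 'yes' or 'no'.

Answer: no

Derivation:
After 1 (gather 3 bone): bone=3
After 2 (gather 1 mica): bone=3 mica=1
After 3 (gather 8 resin): bone=3 mica=1 resin=8
After 4 (craft bucket): bone=3 bucket=2 mica=1 resin=4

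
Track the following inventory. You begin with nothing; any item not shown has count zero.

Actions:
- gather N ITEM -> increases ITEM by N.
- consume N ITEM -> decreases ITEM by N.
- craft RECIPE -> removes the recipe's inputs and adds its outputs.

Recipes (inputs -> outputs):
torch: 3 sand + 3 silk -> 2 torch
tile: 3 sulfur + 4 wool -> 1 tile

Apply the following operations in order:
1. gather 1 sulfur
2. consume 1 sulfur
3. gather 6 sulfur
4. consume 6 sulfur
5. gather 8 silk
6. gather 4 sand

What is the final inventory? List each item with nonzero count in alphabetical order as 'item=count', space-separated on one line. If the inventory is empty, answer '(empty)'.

After 1 (gather 1 sulfur): sulfur=1
After 2 (consume 1 sulfur): (empty)
After 3 (gather 6 sulfur): sulfur=6
After 4 (consume 6 sulfur): (empty)
After 5 (gather 8 silk): silk=8
After 6 (gather 4 sand): sand=4 silk=8

Answer: sand=4 silk=8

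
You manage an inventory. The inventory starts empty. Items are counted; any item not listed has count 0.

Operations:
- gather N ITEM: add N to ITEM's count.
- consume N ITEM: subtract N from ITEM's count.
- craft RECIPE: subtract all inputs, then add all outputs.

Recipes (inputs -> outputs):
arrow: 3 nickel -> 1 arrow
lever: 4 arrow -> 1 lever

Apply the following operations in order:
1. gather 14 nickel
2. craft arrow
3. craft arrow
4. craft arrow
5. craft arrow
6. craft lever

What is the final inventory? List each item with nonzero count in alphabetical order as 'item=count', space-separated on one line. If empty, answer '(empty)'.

After 1 (gather 14 nickel): nickel=14
After 2 (craft arrow): arrow=1 nickel=11
After 3 (craft arrow): arrow=2 nickel=8
After 4 (craft arrow): arrow=3 nickel=5
After 5 (craft arrow): arrow=4 nickel=2
After 6 (craft lever): lever=1 nickel=2

Answer: lever=1 nickel=2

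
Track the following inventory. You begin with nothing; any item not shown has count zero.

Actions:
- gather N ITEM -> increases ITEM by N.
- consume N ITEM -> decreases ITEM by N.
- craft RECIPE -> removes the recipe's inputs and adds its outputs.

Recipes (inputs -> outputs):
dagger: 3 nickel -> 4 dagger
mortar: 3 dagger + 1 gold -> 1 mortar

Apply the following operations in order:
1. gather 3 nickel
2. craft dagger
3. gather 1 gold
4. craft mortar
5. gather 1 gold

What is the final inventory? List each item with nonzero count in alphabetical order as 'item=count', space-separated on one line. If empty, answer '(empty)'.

After 1 (gather 3 nickel): nickel=3
After 2 (craft dagger): dagger=4
After 3 (gather 1 gold): dagger=4 gold=1
After 4 (craft mortar): dagger=1 mortar=1
After 5 (gather 1 gold): dagger=1 gold=1 mortar=1

Answer: dagger=1 gold=1 mortar=1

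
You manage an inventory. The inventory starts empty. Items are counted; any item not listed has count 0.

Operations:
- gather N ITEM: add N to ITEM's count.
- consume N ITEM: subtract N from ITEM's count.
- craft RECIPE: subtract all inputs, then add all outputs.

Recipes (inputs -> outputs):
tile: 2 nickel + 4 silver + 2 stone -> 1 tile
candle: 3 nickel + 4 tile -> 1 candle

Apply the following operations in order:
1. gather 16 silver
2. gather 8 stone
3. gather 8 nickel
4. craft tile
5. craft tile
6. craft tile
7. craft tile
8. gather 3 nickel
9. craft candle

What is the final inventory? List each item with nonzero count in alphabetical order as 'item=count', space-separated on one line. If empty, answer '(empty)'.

Answer: candle=1

Derivation:
After 1 (gather 16 silver): silver=16
After 2 (gather 8 stone): silver=16 stone=8
After 3 (gather 8 nickel): nickel=8 silver=16 stone=8
After 4 (craft tile): nickel=6 silver=12 stone=6 tile=1
After 5 (craft tile): nickel=4 silver=8 stone=4 tile=2
After 6 (craft tile): nickel=2 silver=4 stone=2 tile=3
After 7 (craft tile): tile=4
After 8 (gather 3 nickel): nickel=3 tile=4
After 9 (craft candle): candle=1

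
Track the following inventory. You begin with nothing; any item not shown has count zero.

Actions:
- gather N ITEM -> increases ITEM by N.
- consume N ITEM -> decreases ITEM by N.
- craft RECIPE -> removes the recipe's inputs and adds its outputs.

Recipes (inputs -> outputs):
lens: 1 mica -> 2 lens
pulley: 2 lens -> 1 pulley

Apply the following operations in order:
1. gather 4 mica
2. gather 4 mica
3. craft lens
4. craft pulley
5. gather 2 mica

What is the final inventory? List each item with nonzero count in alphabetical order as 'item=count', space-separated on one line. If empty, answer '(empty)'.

After 1 (gather 4 mica): mica=4
After 2 (gather 4 mica): mica=8
After 3 (craft lens): lens=2 mica=7
After 4 (craft pulley): mica=7 pulley=1
After 5 (gather 2 mica): mica=9 pulley=1

Answer: mica=9 pulley=1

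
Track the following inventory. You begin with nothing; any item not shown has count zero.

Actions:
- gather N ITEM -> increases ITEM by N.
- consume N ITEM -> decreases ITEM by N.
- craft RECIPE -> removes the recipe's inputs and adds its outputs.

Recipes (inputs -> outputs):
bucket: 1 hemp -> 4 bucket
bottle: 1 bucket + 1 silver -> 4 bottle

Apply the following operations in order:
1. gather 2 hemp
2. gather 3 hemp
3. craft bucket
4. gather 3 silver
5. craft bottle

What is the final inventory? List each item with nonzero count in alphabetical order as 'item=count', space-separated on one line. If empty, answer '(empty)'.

After 1 (gather 2 hemp): hemp=2
After 2 (gather 3 hemp): hemp=5
After 3 (craft bucket): bucket=4 hemp=4
After 4 (gather 3 silver): bucket=4 hemp=4 silver=3
After 5 (craft bottle): bottle=4 bucket=3 hemp=4 silver=2

Answer: bottle=4 bucket=3 hemp=4 silver=2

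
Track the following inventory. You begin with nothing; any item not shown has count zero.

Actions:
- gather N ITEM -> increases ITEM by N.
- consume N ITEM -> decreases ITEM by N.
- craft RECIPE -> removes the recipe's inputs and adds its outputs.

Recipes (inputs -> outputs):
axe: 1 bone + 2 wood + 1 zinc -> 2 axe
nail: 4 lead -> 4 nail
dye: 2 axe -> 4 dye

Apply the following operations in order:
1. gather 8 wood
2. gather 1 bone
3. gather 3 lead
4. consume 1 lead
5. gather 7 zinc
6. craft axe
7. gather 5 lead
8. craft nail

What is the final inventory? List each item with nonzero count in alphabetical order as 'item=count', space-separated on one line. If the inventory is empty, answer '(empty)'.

After 1 (gather 8 wood): wood=8
After 2 (gather 1 bone): bone=1 wood=8
After 3 (gather 3 lead): bone=1 lead=3 wood=8
After 4 (consume 1 lead): bone=1 lead=2 wood=8
After 5 (gather 7 zinc): bone=1 lead=2 wood=8 zinc=7
After 6 (craft axe): axe=2 lead=2 wood=6 zinc=6
After 7 (gather 5 lead): axe=2 lead=7 wood=6 zinc=6
After 8 (craft nail): axe=2 lead=3 nail=4 wood=6 zinc=6

Answer: axe=2 lead=3 nail=4 wood=6 zinc=6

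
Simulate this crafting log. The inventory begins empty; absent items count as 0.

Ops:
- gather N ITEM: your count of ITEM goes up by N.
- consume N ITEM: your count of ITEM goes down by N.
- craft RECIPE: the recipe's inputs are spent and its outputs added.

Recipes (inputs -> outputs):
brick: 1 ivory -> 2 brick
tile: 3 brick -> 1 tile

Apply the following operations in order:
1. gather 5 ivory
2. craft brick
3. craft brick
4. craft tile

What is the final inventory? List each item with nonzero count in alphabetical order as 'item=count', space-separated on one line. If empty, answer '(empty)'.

After 1 (gather 5 ivory): ivory=5
After 2 (craft brick): brick=2 ivory=4
After 3 (craft brick): brick=4 ivory=3
After 4 (craft tile): brick=1 ivory=3 tile=1

Answer: brick=1 ivory=3 tile=1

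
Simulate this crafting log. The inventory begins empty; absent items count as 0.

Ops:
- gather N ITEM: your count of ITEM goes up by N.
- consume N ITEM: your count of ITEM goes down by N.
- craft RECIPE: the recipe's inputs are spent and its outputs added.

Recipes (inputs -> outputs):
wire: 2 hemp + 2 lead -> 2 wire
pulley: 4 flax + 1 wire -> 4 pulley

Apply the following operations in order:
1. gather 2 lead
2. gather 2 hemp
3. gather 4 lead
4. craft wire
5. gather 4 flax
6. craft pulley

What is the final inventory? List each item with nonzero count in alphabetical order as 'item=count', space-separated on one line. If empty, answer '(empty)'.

After 1 (gather 2 lead): lead=2
After 2 (gather 2 hemp): hemp=2 lead=2
After 3 (gather 4 lead): hemp=2 lead=6
After 4 (craft wire): lead=4 wire=2
After 5 (gather 4 flax): flax=4 lead=4 wire=2
After 6 (craft pulley): lead=4 pulley=4 wire=1

Answer: lead=4 pulley=4 wire=1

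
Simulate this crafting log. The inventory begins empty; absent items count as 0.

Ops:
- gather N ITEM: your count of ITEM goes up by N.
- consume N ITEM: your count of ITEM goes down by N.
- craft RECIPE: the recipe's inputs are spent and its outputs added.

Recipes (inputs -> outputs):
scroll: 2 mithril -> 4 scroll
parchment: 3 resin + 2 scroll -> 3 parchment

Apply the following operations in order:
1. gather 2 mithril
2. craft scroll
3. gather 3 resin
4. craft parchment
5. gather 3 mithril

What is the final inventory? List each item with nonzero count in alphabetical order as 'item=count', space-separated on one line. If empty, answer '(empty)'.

Answer: mithril=3 parchment=3 scroll=2

Derivation:
After 1 (gather 2 mithril): mithril=2
After 2 (craft scroll): scroll=4
After 3 (gather 3 resin): resin=3 scroll=4
After 4 (craft parchment): parchment=3 scroll=2
After 5 (gather 3 mithril): mithril=3 parchment=3 scroll=2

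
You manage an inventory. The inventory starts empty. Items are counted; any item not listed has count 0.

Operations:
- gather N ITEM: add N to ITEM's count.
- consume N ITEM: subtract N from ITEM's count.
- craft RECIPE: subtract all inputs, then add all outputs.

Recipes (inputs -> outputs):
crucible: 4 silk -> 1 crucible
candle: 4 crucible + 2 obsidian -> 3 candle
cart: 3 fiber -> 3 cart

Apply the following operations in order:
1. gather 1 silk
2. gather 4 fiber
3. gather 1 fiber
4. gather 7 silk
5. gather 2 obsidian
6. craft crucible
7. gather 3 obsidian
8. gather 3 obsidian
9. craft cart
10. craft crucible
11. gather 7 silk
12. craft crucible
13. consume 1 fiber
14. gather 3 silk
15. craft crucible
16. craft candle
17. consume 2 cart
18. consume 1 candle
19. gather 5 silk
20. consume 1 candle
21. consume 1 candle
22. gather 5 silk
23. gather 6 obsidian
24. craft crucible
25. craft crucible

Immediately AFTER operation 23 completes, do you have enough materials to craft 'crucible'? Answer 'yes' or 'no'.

Answer: yes

Derivation:
After 1 (gather 1 silk): silk=1
After 2 (gather 4 fiber): fiber=4 silk=1
After 3 (gather 1 fiber): fiber=5 silk=1
After 4 (gather 7 silk): fiber=5 silk=8
After 5 (gather 2 obsidian): fiber=5 obsidian=2 silk=8
After 6 (craft crucible): crucible=1 fiber=5 obsidian=2 silk=4
After 7 (gather 3 obsidian): crucible=1 fiber=5 obsidian=5 silk=4
After 8 (gather 3 obsidian): crucible=1 fiber=5 obsidian=8 silk=4
After 9 (craft cart): cart=3 crucible=1 fiber=2 obsidian=8 silk=4
After 10 (craft crucible): cart=3 crucible=2 fiber=2 obsidian=8
After 11 (gather 7 silk): cart=3 crucible=2 fiber=2 obsidian=8 silk=7
After 12 (craft crucible): cart=3 crucible=3 fiber=2 obsidian=8 silk=3
After 13 (consume 1 fiber): cart=3 crucible=3 fiber=1 obsidian=8 silk=3
After 14 (gather 3 silk): cart=3 crucible=3 fiber=1 obsidian=8 silk=6
After 15 (craft crucible): cart=3 crucible=4 fiber=1 obsidian=8 silk=2
After 16 (craft candle): candle=3 cart=3 fiber=1 obsidian=6 silk=2
After 17 (consume 2 cart): candle=3 cart=1 fiber=1 obsidian=6 silk=2
After 18 (consume 1 candle): candle=2 cart=1 fiber=1 obsidian=6 silk=2
After 19 (gather 5 silk): candle=2 cart=1 fiber=1 obsidian=6 silk=7
After 20 (consume 1 candle): candle=1 cart=1 fiber=1 obsidian=6 silk=7
After 21 (consume 1 candle): cart=1 fiber=1 obsidian=6 silk=7
After 22 (gather 5 silk): cart=1 fiber=1 obsidian=6 silk=12
After 23 (gather 6 obsidian): cart=1 fiber=1 obsidian=12 silk=12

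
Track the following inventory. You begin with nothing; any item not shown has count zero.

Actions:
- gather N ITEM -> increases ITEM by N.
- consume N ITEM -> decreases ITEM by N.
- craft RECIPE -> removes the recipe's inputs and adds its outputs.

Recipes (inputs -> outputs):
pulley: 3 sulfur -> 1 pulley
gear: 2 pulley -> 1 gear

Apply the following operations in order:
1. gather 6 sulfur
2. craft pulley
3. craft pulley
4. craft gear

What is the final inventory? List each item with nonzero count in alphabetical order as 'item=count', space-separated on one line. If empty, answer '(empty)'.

After 1 (gather 6 sulfur): sulfur=6
After 2 (craft pulley): pulley=1 sulfur=3
After 3 (craft pulley): pulley=2
After 4 (craft gear): gear=1

Answer: gear=1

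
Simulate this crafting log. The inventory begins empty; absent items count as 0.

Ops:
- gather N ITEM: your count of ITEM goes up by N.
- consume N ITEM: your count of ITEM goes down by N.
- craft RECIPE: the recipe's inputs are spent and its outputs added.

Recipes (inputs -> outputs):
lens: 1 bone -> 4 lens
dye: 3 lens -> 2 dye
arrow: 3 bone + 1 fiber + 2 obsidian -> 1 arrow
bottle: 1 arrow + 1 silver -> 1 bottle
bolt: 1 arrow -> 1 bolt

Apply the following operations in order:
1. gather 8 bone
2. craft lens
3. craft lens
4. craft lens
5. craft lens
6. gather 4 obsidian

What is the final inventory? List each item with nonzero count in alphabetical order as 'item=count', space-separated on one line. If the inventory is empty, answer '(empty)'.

Answer: bone=4 lens=16 obsidian=4

Derivation:
After 1 (gather 8 bone): bone=8
After 2 (craft lens): bone=7 lens=4
After 3 (craft lens): bone=6 lens=8
After 4 (craft lens): bone=5 lens=12
After 5 (craft lens): bone=4 lens=16
After 6 (gather 4 obsidian): bone=4 lens=16 obsidian=4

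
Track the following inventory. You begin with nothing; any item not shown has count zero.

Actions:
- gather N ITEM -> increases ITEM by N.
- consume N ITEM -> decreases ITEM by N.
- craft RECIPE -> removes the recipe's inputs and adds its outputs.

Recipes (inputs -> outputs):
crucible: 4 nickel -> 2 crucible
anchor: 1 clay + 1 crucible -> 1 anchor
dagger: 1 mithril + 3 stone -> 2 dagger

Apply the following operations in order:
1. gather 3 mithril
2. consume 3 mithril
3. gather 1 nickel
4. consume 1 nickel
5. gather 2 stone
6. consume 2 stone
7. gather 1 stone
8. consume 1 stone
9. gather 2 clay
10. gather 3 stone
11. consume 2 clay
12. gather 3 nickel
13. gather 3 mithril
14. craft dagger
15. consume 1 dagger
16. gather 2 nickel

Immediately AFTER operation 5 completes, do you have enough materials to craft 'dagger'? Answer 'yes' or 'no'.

After 1 (gather 3 mithril): mithril=3
After 2 (consume 3 mithril): (empty)
After 3 (gather 1 nickel): nickel=1
After 4 (consume 1 nickel): (empty)
After 5 (gather 2 stone): stone=2

Answer: no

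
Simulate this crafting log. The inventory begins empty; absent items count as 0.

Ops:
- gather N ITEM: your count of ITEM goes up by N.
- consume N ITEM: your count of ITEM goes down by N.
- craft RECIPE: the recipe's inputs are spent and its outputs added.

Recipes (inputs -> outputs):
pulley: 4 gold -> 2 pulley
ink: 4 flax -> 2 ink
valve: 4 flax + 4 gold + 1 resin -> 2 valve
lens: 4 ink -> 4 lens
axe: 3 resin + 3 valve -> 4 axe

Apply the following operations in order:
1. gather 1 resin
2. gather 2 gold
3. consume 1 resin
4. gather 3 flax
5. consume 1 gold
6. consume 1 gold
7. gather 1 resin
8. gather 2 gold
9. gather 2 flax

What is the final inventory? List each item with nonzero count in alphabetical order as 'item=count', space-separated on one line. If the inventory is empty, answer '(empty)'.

Answer: flax=5 gold=2 resin=1

Derivation:
After 1 (gather 1 resin): resin=1
After 2 (gather 2 gold): gold=2 resin=1
After 3 (consume 1 resin): gold=2
After 4 (gather 3 flax): flax=3 gold=2
After 5 (consume 1 gold): flax=3 gold=1
After 6 (consume 1 gold): flax=3
After 7 (gather 1 resin): flax=3 resin=1
After 8 (gather 2 gold): flax=3 gold=2 resin=1
After 9 (gather 2 flax): flax=5 gold=2 resin=1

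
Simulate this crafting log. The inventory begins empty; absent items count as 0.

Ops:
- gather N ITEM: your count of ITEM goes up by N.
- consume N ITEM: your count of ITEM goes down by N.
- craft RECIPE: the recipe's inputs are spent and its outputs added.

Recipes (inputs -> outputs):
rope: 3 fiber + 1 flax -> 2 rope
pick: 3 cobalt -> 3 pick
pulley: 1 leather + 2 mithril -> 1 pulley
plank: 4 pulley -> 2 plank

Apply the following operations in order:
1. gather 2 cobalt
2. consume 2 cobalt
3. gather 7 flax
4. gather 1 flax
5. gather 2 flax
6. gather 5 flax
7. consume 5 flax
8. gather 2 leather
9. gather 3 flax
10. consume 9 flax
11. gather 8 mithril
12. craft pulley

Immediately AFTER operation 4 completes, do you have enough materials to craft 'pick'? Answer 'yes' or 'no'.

After 1 (gather 2 cobalt): cobalt=2
After 2 (consume 2 cobalt): (empty)
After 3 (gather 7 flax): flax=7
After 4 (gather 1 flax): flax=8

Answer: no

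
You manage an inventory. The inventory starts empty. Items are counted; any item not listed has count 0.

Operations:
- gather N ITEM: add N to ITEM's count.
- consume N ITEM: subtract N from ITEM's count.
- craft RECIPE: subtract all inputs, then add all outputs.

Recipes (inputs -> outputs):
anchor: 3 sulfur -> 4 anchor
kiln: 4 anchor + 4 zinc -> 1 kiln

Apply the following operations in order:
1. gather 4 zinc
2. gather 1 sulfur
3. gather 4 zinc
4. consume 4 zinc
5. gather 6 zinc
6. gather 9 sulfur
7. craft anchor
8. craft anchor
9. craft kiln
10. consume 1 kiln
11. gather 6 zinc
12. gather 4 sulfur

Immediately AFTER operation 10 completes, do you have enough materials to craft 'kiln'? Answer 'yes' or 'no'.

After 1 (gather 4 zinc): zinc=4
After 2 (gather 1 sulfur): sulfur=1 zinc=4
After 3 (gather 4 zinc): sulfur=1 zinc=8
After 4 (consume 4 zinc): sulfur=1 zinc=4
After 5 (gather 6 zinc): sulfur=1 zinc=10
After 6 (gather 9 sulfur): sulfur=10 zinc=10
After 7 (craft anchor): anchor=4 sulfur=7 zinc=10
After 8 (craft anchor): anchor=8 sulfur=4 zinc=10
After 9 (craft kiln): anchor=4 kiln=1 sulfur=4 zinc=6
After 10 (consume 1 kiln): anchor=4 sulfur=4 zinc=6

Answer: yes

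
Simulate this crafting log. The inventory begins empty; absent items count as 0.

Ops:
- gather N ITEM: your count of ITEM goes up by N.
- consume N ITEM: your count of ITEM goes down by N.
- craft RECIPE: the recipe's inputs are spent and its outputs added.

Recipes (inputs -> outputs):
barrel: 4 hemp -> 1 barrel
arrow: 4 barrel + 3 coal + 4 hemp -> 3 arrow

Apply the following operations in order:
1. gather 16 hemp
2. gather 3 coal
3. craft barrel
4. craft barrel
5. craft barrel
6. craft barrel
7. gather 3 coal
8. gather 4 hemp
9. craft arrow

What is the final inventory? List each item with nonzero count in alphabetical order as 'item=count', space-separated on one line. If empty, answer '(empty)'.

After 1 (gather 16 hemp): hemp=16
After 2 (gather 3 coal): coal=3 hemp=16
After 3 (craft barrel): barrel=1 coal=3 hemp=12
After 4 (craft barrel): barrel=2 coal=3 hemp=8
After 5 (craft barrel): barrel=3 coal=3 hemp=4
After 6 (craft barrel): barrel=4 coal=3
After 7 (gather 3 coal): barrel=4 coal=6
After 8 (gather 4 hemp): barrel=4 coal=6 hemp=4
After 9 (craft arrow): arrow=3 coal=3

Answer: arrow=3 coal=3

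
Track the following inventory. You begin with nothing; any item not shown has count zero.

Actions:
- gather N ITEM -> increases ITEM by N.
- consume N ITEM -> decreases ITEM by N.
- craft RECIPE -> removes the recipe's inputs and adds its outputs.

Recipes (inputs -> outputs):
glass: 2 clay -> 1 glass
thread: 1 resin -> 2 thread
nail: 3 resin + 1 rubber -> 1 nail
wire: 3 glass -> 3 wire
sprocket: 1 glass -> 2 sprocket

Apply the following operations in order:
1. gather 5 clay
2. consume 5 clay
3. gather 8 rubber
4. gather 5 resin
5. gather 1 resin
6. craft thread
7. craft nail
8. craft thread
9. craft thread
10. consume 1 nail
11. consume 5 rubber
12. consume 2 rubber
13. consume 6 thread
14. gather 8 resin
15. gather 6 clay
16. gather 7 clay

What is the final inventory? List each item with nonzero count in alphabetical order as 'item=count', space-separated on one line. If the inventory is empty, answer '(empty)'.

Answer: clay=13 resin=8

Derivation:
After 1 (gather 5 clay): clay=5
After 2 (consume 5 clay): (empty)
After 3 (gather 8 rubber): rubber=8
After 4 (gather 5 resin): resin=5 rubber=8
After 5 (gather 1 resin): resin=6 rubber=8
After 6 (craft thread): resin=5 rubber=8 thread=2
After 7 (craft nail): nail=1 resin=2 rubber=7 thread=2
After 8 (craft thread): nail=1 resin=1 rubber=7 thread=4
After 9 (craft thread): nail=1 rubber=7 thread=6
After 10 (consume 1 nail): rubber=7 thread=6
After 11 (consume 5 rubber): rubber=2 thread=6
After 12 (consume 2 rubber): thread=6
After 13 (consume 6 thread): (empty)
After 14 (gather 8 resin): resin=8
After 15 (gather 6 clay): clay=6 resin=8
After 16 (gather 7 clay): clay=13 resin=8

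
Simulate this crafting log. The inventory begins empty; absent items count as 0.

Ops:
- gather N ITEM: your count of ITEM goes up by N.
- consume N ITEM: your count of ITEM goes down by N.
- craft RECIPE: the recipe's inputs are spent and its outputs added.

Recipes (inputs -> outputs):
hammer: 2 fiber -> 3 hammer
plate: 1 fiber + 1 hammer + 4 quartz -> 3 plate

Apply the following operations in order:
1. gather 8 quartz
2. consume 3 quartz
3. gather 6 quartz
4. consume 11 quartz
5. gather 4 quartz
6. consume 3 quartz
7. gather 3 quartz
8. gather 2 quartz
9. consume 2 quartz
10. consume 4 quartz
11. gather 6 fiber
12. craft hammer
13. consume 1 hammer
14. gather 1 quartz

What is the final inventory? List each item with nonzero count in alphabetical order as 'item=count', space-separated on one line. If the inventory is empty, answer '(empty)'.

After 1 (gather 8 quartz): quartz=8
After 2 (consume 3 quartz): quartz=5
After 3 (gather 6 quartz): quartz=11
After 4 (consume 11 quartz): (empty)
After 5 (gather 4 quartz): quartz=4
After 6 (consume 3 quartz): quartz=1
After 7 (gather 3 quartz): quartz=4
After 8 (gather 2 quartz): quartz=6
After 9 (consume 2 quartz): quartz=4
After 10 (consume 4 quartz): (empty)
After 11 (gather 6 fiber): fiber=6
After 12 (craft hammer): fiber=4 hammer=3
After 13 (consume 1 hammer): fiber=4 hammer=2
After 14 (gather 1 quartz): fiber=4 hammer=2 quartz=1

Answer: fiber=4 hammer=2 quartz=1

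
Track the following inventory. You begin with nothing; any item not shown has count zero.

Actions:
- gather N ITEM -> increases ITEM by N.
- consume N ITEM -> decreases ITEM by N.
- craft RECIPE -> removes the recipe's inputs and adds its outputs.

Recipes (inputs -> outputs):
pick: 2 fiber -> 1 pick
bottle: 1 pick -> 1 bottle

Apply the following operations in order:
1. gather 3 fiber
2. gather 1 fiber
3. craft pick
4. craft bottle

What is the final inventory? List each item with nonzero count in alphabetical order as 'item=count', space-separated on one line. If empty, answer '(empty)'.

After 1 (gather 3 fiber): fiber=3
After 2 (gather 1 fiber): fiber=4
After 3 (craft pick): fiber=2 pick=1
After 4 (craft bottle): bottle=1 fiber=2

Answer: bottle=1 fiber=2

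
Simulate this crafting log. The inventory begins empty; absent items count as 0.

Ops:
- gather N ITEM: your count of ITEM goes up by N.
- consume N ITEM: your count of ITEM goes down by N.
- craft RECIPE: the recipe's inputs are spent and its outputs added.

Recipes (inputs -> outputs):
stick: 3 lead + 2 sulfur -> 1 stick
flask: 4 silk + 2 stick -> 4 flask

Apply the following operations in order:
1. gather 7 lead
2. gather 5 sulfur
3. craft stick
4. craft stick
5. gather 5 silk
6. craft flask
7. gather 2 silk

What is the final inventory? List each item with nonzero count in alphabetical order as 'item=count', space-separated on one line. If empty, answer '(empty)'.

After 1 (gather 7 lead): lead=7
After 2 (gather 5 sulfur): lead=7 sulfur=5
After 3 (craft stick): lead=4 stick=1 sulfur=3
After 4 (craft stick): lead=1 stick=2 sulfur=1
After 5 (gather 5 silk): lead=1 silk=5 stick=2 sulfur=1
After 6 (craft flask): flask=4 lead=1 silk=1 sulfur=1
After 7 (gather 2 silk): flask=4 lead=1 silk=3 sulfur=1

Answer: flask=4 lead=1 silk=3 sulfur=1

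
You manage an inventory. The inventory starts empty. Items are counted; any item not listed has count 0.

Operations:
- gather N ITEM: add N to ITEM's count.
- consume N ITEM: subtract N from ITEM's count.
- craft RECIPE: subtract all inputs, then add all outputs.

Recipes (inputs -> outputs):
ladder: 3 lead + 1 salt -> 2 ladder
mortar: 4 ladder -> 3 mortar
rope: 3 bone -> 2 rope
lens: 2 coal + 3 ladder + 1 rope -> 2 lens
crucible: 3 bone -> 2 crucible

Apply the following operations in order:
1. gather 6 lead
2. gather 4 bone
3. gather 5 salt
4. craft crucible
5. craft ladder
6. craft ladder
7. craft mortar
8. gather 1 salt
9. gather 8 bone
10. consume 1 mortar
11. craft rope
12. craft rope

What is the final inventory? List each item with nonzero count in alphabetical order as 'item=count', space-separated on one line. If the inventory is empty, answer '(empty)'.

Answer: bone=3 crucible=2 mortar=2 rope=4 salt=4

Derivation:
After 1 (gather 6 lead): lead=6
After 2 (gather 4 bone): bone=4 lead=6
After 3 (gather 5 salt): bone=4 lead=6 salt=5
After 4 (craft crucible): bone=1 crucible=2 lead=6 salt=5
After 5 (craft ladder): bone=1 crucible=2 ladder=2 lead=3 salt=4
After 6 (craft ladder): bone=1 crucible=2 ladder=4 salt=3
After 7 (craft mortar): bone=1 crucible=2 mortar=3 salt=3
After 8 (gather 1 salt): bone=1 crucible=2 mortar=3 salt=4
After 9 (gather 8 bone): bone=9 crucible=2 mortar=3 salt=4
After 10 (consume 1 mortar): bone=9 crucible=2 mortar=2 salt=4
After 11 (craft rope): bone=6 crucible=2 mortar=2 rope=2 salt=4
After 12 (craft rope): bone=3 crucible=2 mortar=2 rope=4 salt=4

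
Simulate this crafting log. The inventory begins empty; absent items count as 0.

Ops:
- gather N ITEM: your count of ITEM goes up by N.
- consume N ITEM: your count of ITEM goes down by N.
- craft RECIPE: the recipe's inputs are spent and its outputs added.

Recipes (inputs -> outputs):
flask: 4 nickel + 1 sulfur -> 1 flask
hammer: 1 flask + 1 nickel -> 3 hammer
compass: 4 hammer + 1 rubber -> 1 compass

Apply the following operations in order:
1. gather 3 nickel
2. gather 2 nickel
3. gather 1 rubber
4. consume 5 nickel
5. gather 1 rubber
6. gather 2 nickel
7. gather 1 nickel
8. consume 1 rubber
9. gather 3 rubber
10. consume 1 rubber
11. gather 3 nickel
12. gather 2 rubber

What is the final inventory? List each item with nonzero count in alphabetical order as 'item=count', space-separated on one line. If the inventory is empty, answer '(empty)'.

Answer: nickel=6 rubber=5

Derivation:
After 1 (gather 3 nickel): nickel=3
After 2 (gather 2 nickel): nickel=5
After 3 (gather 1 rubber): nickel=5 rubber=1
After 4 (consume 5 nickel): rubber=1
After 5 (gather 1 rubber): rubber=2
After 6 (gather 2 nickel): nickel=2 rubber=2
After 7 (gather 1 nickel): nickel=3 rubber=2
After 8 (consume 1 rubber): nickel=3 rubber=1
After 9 (gather 3 rubber): nickel=3 rubber=4
After 10 (consume 1 rubber): nickel=3 rubber=3
After 11 (gather 3 nickel): nickel=6 rubber=3
After 12 (gather 2 rubber): nickel=6 rubber=5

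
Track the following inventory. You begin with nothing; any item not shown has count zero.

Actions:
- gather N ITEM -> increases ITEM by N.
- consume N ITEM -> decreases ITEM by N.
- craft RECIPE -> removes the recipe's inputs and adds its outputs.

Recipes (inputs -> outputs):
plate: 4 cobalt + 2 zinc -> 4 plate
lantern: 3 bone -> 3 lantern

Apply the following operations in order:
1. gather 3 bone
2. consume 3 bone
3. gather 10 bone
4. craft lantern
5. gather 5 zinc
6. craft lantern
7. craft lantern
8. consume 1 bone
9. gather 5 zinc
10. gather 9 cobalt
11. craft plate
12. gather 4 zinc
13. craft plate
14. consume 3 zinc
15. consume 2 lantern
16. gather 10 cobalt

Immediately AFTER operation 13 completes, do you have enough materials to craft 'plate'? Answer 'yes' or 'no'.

After 1 (gather 3 bone): bone=3
After 2 (consume 3 bone): (empty)
After 3 (gather 10 bone): bone=10
After 4 (craft lantern): bone=7 lantern=3
After 5 (gather 5 zinc): bone=7 lantern=3 zinc=5
After 6 (craft lantern): bone=4 lantern=6 zinc=5
After 7 (craft lantern): bone=1 lantern=9 zinc=5
After 8 (consume 1 bone): lantern=9 zinc=5
After 9 (gather 5 zinc): lantern=9 zinc=10
After 10 (gather 9 cobalt): cobalt=9 lantern=9 zinc=10
After 11 (craft plate): cobalt=5 lantern=9 plate=4 zinc=8
After 12 (gather 4 zinc): cobalt=5 lantern=9 plate=4 zinc=12
After 13 (craft plate): cobalt=1 lantern=9 plate=8 zinc=10

Answer: no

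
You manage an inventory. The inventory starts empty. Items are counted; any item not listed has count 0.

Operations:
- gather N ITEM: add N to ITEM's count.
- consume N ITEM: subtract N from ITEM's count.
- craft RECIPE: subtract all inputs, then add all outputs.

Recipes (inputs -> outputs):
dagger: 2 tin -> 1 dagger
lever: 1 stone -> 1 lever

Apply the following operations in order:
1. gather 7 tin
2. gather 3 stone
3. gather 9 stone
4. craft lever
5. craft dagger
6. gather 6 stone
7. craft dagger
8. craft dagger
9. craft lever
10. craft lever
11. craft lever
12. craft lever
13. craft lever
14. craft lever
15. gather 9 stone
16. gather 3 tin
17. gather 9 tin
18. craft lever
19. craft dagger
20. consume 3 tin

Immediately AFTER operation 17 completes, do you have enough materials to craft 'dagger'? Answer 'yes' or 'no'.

After 1 (gather 7 tin): tin=7
After 2 (gather 3 stone): stone=3 tin=7
After 3 (gather 9 stone): stone=12 tin=7
After 4 (craft lever): lever=1 stone=11 tin=7
After 5 (craft dagger): dagger=1 lever=1 stone=11 tin=5
After 6 (gather 6 stone): dagger=1 lever=1 stone=17 tin=5
After 7 (craft dagger): dagger=2 lever=1 stone=17 tin=3
After 8 (craft dagger): dagger=3 lever=1 stone=17 tin=1
After 9 (craft lever): dagger=3 lever=2 stone=16 tin=1
After 10 (craft lever): dagger=3 lever=3 stone=15 tin=1
After 11 (craft lever): dagger=3 lever=4 stone=14 tin=1
After 12 (craft lever): dagger=3 lever=5 stone=13 tin=1
After 13 (craft lever): dagger=3 lever=6 stone=12 tin=1
After 14 (craft lever): dagger=3 lever=7 stone=11 tin=1
After 15 (gather 9 stone): dagger=3 lever=7 stone=20 tin=1
After 16 (gather 3 tin): dagger=3 lever=7 stone=20 tin=4
After 17 (gather 9 tin): dagger=3 lever=7 stone=20 tin=13

Answer: yes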